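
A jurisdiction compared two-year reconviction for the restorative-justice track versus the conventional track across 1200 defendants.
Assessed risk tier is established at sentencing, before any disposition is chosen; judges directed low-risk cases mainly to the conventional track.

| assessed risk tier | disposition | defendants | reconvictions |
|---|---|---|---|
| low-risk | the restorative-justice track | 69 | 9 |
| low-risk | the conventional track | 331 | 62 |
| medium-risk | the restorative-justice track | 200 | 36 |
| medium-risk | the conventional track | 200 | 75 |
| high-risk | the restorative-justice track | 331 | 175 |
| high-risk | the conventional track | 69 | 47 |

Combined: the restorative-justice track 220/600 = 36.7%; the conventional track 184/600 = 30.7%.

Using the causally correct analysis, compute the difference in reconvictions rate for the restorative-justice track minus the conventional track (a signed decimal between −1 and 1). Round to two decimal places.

-0.13

The stratified and pooled comparisons disagree (the restorative-justice track wins within each assessed risk tier; the conventional track wins overall), so the answer turns on the causal role of assessed risk tier.
Assessed risk tier differs across dispositions for reasons unrelated to any effect of the disposition itself, and it separately predicts the outcome — a classic confounder. We must compare within assessed risk tier levels.
Adjusting over the population distribution of assessed risk tier: 0.333·(0.130−0.187) + 0.333·(0.180−0.375) + 0.333·(0.529−0.681) = -0.135.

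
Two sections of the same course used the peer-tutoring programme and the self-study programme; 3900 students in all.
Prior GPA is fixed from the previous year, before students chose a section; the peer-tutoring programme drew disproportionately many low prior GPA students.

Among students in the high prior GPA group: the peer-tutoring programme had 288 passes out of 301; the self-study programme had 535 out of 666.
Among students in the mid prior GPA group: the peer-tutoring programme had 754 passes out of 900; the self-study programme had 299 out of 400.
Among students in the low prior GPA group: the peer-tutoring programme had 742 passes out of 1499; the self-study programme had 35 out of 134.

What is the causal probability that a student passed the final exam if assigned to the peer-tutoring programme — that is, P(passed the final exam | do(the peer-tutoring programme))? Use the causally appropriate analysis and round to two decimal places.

0.72

The stratified and pooled comparisons disagree (the peer-tutoring programme wins within each prior GPA band; the self-study programme wins overall), so the answer turns on the causal role of prior GPA band.
Prior GPA band is set before the teaching method has any effect — it is not caused by the teaching method — and it independently drives the outcome. That makes it a confounder, so the causal comparison is within prior GPA band levels.
Standardising the peer-tutoring programme to the population prior GPA band mix: 0.248·288/301 + 0.333·754/900 + 0.419·742/1499 = 0.724.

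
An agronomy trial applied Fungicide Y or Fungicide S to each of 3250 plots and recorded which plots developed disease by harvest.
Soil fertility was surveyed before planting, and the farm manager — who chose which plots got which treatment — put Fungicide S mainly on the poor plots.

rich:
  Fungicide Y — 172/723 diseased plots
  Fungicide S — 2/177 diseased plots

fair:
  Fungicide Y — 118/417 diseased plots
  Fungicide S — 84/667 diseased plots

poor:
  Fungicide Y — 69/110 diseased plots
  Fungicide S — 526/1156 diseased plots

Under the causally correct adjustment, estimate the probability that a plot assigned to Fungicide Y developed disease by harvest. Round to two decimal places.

0.40

Soil fertility differs across fungicides for reasons unrelated to any effect of the fungicide itself, and it separately predicts the outcome — a classic confounder. We must compare within soil fertility levels.
Standardising Fungicide Y to the population soil fertility mix: 0.277·172/723 + 0.334·118/417 + 0.390·69/110 = 0.405.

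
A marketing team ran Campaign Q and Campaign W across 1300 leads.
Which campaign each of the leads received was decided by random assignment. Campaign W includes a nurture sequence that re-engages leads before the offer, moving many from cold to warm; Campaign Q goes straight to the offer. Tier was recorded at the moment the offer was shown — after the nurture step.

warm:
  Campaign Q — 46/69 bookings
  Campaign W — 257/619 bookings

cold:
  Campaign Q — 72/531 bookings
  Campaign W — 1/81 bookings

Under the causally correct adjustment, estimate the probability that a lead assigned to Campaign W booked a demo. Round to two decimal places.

0.37

Campaign Q is higher inside every engagement tier stratum but Campaign W is higher in aggregate. Whether to stratify depends on how engagement tier relates to the campaign.
The distribution of engagement tier is itself part of what the campaign does — it is an intermediate outcome. Holding it fixed would remove that part of the effect; the total effect is the pooled difference.
So P(outcome | do(Campaign W)) is just the pooled rate for Campaign W: 258/700 = 0.369.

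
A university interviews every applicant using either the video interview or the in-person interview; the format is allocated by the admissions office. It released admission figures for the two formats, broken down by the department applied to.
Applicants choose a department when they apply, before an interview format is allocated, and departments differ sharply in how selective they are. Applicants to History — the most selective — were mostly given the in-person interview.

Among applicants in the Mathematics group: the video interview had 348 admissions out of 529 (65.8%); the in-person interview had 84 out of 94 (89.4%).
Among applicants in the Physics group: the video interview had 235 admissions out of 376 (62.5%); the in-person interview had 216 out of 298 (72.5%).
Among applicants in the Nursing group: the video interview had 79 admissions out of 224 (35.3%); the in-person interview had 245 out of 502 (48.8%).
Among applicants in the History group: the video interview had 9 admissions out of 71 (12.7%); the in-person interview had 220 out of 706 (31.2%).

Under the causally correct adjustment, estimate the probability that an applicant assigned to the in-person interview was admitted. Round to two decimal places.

Department satisfies the back-door criterion: it is not a descendant of the interview format, and it blocks the spurious path from interview format to outcome. Adjusting for it (i.e., using the within-department rates) gives the causal effect.
Standardising the in-person interview to the population department mix: 0.223·84/94 + 0.241·216/298 + 0.259·245/502 + 0.278·220/706 = 0.586.

0.59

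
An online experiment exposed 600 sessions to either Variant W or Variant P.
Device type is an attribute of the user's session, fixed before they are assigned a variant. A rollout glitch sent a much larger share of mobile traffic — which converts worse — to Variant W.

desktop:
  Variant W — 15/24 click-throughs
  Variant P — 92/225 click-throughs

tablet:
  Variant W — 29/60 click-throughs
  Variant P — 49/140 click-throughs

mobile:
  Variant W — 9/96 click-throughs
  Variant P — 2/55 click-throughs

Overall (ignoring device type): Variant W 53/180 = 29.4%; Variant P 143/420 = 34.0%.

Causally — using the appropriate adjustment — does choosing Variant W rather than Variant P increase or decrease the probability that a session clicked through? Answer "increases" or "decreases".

Within every device type level Variant W has the higher rate, yet pooled Variant P does — Simpson's reversal.
Device type differs across variants for reasons unrelated to any effect of the variant itself, and it separately predicts the outcome — a classic confounder. We must compare within device type levels.
Within each level — desktop: 62.5% vs 40.9%; tablet: 48.3% vs 35.0%; mobile: 9.4% vs 3.6% — Variant W is higher every time.

increases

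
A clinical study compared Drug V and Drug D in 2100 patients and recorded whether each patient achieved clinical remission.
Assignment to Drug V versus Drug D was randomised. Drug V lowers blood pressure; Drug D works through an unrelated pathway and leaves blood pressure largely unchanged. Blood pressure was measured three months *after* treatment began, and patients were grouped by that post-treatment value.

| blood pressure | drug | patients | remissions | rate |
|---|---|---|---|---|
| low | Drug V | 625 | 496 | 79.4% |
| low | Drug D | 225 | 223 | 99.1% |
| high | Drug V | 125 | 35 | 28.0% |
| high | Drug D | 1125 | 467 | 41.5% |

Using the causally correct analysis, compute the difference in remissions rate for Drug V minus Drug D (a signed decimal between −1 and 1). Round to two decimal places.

+0.20

Because the drug influences blood pressure, blood pressure is a post-treatment mediator, not a confounder. Stratifying on it would bias the estimate; the causal effect is the crude pooled difference.
The causal difference is the pooled difference: 0.708 − 0.511 = +0.197.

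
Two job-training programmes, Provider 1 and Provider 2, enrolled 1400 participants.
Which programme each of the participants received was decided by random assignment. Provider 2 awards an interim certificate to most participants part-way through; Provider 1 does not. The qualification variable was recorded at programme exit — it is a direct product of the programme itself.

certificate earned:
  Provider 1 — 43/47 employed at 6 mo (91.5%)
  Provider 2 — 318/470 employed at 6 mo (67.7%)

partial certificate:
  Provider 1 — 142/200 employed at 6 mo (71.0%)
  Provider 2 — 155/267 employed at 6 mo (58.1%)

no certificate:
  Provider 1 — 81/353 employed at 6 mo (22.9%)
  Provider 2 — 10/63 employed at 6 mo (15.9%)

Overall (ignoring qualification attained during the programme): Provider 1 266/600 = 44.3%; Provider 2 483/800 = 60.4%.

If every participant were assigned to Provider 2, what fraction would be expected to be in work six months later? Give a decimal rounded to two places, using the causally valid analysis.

0.60

The distribution of qualification attained during the programme is itself part of what the programme does — it is an intermediate outcome. Holding it fixed would remove that part of the effect; the total effect is the pooled difference.
So P(outcome | do(Provider 2)) is just the pooled rate for Provider 2: 483/800 = 0.604.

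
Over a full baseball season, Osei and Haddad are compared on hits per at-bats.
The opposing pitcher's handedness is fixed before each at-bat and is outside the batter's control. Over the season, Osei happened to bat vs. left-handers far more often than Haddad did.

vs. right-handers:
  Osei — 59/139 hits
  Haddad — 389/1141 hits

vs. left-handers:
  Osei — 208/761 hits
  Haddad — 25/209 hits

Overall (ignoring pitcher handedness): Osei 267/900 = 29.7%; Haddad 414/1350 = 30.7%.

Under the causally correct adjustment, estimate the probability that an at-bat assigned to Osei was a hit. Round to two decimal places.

0.36

Here pitcher handedness is a common cause — it drives both which player a case falls under and the outcome. The crude comparison mixes populations; the stratum-specific rates are the causally relevant ones.
Standardising Osei to the population pitcher handedness mix: 0.569·59/139 + 0.431·208/761 = 0.359.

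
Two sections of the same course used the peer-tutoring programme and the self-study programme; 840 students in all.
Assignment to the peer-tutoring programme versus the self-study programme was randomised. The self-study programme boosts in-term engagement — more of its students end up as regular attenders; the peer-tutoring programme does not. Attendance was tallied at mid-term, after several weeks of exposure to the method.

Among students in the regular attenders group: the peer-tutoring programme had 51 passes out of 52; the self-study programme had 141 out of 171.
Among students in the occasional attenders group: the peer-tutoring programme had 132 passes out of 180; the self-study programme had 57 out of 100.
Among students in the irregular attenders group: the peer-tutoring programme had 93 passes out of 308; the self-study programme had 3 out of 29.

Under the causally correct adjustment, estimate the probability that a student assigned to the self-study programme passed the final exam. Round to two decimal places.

0.67

Within every mid-term attendance level the peer-tutoring programme has the higher rate, yet pooled the self-study programme does — Simpson's reversal.
Mid-term attendance is downstream of the teaching method. One should not condition on a consequence of treatment, so the overall rates are the right comparison.
So P(outcome | do(the self-study programme)) is just the pooled rate for the self-study programme: 201/300 = 0.670.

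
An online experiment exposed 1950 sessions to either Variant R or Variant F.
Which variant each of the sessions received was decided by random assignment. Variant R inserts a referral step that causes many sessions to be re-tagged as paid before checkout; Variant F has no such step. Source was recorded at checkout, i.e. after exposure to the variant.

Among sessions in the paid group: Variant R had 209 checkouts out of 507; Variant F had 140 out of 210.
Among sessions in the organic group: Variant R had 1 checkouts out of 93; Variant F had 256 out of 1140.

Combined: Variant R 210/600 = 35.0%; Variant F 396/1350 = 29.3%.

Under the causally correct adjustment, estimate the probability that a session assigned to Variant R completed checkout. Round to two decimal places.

The stratified and pooled comparisons disagree (Variant F wins within each traffic source; Variant R wins overall), so the answer turns on the causal role of traffic source.
Because the variant influences traffic source, traffic source is a post-treatment mediator, not a confounder. Stratifying on it would bias the estimate; the causal effect is the crude pooled difference.
So P(outcome | do(Variant R)) is just the pooled rate for Variant R: 210/600 = 0.350.

0.35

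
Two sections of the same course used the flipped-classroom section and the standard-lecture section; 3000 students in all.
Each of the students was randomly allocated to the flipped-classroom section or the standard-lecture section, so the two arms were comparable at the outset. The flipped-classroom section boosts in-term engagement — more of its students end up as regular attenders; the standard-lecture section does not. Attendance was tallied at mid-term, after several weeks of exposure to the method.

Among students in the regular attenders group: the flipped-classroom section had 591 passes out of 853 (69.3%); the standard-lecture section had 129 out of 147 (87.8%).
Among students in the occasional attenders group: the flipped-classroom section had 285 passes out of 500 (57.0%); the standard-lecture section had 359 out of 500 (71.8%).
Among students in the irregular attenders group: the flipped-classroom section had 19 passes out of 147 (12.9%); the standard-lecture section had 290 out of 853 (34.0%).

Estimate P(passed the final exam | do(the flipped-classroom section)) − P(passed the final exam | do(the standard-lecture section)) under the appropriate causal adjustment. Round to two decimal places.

Mid-term attendance lies on the pathway teaching method → mid-term attendance → outcome, so adjusting for it blocks the indirect effect. For the total causal effect of teaching method, use the unadjusted pooled rates.
The causal difference is the pooled difference: 0.597 − 0.519 = +0.078.

+0.08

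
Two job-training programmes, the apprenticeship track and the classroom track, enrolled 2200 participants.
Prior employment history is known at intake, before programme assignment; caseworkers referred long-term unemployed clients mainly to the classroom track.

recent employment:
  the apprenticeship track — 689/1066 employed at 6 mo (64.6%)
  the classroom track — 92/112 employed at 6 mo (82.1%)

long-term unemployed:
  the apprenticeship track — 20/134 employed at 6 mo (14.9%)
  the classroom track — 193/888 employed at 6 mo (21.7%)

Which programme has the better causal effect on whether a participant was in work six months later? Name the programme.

the classroom track

The prior employment history-specific comparison favours the classroom track throughout, but the pooled figures favour the apprenticeship track. The question is whether to condition on prior employment history.
Nothing the programme does changes prior employment history; the imbalance is an allocation artefact. With prior employment history also predicting the outcome, the pooled figure is confounded, and the within-stratum comparison is the causal one.
Within each level — recent employment: 64.6% vs 82.1%; long-term unemployed: 14.9% vs 21.7% — the classroom track is higher every time.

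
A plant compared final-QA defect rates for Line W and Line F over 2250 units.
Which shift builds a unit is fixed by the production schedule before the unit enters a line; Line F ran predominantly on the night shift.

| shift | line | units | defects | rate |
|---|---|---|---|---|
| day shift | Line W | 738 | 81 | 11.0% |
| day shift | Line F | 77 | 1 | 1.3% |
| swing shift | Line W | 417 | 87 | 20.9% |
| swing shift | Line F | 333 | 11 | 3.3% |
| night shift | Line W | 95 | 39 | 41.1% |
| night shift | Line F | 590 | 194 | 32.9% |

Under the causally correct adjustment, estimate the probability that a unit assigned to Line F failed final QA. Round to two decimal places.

The imbalance in shift arose from how units were allocated, not from anything the line did; and shift independently affects the outcome. The pooled gap is confounded — condition on shift.
Standardising Line F to the population shift mix: 0.362·1/77 + 0.333·11/333 + 0.304·194/590 = 0.116.

0.12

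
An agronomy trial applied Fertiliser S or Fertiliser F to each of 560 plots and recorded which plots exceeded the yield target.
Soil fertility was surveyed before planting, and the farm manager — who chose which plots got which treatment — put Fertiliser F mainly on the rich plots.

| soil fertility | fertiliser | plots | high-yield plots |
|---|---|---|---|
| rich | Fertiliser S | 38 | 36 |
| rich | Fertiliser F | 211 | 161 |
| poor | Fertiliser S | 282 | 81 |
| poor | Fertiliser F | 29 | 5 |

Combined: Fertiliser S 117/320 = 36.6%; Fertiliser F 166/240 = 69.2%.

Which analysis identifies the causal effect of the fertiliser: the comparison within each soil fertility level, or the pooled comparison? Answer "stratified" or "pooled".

stratified

Soil fertility is set before the fertiliser has any effect — it is not caused by the fertiliser — and it independently drives the outcome. That makes it a confounder, so the causal comparison is within soil fertility levels.
Within each level — rich: 94.7% vs 76.3%; poor: 28.7% vs 17.2% — Fertiliser S is higher every time.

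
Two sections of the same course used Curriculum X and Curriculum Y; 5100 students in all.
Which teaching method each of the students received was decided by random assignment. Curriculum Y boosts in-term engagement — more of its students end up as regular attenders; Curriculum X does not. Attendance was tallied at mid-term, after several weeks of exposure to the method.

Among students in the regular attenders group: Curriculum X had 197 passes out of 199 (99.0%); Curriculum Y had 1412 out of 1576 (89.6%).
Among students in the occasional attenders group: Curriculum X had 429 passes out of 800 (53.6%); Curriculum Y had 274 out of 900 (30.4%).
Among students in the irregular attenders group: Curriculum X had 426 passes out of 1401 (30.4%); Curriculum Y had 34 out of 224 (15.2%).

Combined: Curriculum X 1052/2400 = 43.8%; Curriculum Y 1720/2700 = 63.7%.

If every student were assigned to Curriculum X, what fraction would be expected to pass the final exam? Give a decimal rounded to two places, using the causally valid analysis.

0.44

Mid-term attendance is recorded after the teaching method and is itself shifted by it — it sits on the causal path from teaching method to outcome. Conditioning on a mediator would strip out part of the effect we want; the pooled comparison gives the total causal effect.
So P(outcome | do(Curriculum X)) is just the pooled rate for Curriculum X: 1052/2400 = 0.438.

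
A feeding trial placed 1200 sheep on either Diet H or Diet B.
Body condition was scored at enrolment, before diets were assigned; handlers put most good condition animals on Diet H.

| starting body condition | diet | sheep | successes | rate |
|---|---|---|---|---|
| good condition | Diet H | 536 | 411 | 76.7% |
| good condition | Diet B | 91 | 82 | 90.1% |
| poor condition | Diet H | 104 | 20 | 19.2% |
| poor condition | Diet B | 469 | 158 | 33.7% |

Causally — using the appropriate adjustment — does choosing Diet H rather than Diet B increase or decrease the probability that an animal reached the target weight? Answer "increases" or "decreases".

The stratified and pooled comparisons disagree (Diet B wins within each starting body condition; Diet H wins overall), so the answer turns on the causal role of starting body condition.
Starting body condition is set before the diet has any effect — it is not caused by the diet — and it independently drives the outcome. That makes it a confounder, so the causal comparison is within starting body condition levels.
Within each level — good condition: 76.7% vs 90.1%; poor condition: 19.2% vs 33.7% — Diet B is higher every time.

decreases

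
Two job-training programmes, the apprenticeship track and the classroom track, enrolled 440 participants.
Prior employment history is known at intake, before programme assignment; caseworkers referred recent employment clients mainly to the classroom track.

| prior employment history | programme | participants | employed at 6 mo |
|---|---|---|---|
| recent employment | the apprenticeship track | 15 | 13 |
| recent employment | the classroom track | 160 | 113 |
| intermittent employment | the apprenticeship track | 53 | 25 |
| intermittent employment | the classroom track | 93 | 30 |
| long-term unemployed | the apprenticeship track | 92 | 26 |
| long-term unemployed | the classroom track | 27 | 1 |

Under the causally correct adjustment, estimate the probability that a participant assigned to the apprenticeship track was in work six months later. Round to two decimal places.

The imbalance in prior employment history arose from how participants were allocated, not from anything the programme did; and prior employment history independently affects the outcome. The pooled gap is confounded — condition on prior employment history.
Standardising the apprenticeship track to the population prior employment history mix: 0.398·13/15 + 0.332·25/53 + 0.270·26/92 = 0.578.

0.58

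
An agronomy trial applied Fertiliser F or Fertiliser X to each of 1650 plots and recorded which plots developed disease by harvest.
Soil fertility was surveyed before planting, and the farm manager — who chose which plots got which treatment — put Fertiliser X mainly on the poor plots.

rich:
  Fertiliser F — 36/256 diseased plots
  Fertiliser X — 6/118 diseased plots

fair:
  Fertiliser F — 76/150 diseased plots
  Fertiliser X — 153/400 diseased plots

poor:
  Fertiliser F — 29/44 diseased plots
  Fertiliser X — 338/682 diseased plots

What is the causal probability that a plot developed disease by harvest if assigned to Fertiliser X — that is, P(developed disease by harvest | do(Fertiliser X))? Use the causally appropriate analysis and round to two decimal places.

0.36

Within every soil fertility level Fertiliser X has the lower rate, yet pooled Fertiliser F does — Simpson's reversal.
Here soil fertility is a common cause — it drives both which fertiliser a case falls under and the outcome. The crude comparison mixes populations; the stratum-specific rates are the causally relevant ones.
Standardising Fertiliser X to the population soil fertility mix: 0.227·6/118 + 0.333·153/400 + 0.440·338/682 = 0.357.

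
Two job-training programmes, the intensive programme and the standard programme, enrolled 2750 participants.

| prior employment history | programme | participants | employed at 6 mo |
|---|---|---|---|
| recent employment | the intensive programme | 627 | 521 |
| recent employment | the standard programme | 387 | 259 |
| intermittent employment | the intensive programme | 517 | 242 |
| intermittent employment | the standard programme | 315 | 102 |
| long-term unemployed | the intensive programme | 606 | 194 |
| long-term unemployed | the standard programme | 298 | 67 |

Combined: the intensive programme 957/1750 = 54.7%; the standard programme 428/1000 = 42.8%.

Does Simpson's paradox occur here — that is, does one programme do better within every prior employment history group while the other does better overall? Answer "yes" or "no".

Within each prior employment history level (recent employment 83.1% vs 66.9%; intermittent employment 46.8% vs 32.4%; long-term unemployed 32.0% vs 22.5%), the intensive programme has the higher rate every time. Pooled: 54.7% vs 42.8% — the intensive programme has the higher rate overall. They agree.

no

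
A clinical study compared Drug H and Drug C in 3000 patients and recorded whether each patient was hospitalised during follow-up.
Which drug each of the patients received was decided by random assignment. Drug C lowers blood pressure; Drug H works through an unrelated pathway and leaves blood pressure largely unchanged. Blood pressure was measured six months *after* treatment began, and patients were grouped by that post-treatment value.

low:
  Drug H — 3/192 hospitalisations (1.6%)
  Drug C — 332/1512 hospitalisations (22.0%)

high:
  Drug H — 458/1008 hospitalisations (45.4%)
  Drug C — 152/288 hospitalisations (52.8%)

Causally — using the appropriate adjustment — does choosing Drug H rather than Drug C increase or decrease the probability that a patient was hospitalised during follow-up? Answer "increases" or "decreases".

increases

Because the drug influences blood pressure, blood pressure is a post-treatment mediator, not a confounder. Stratifying on it would bias the estimate; the causal effect is the crude pooled difference.
Pooled: Drug H 38.4% vs Drug C 26.9%; Drug C is lower overall.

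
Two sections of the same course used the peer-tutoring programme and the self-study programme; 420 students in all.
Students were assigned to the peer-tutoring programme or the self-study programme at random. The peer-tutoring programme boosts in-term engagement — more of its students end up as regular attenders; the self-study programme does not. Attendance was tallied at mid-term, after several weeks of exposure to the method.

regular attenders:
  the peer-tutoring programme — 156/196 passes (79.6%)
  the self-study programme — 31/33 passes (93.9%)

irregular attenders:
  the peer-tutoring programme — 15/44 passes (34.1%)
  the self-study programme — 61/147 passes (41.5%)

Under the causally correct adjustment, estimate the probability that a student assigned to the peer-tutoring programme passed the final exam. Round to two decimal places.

0.71

Mid-term attendance lies on the pathway teaching method → mid-term attendance → outcome, so adjusting for it blocks the indirect effect. For the total causal effect of teaching method, use the unadjusted pooled rates.
So P(outcome | do(the peer-tutoring programme)) is just the pooled rate for the peer-tutoring programme: 171/240 = 0.713.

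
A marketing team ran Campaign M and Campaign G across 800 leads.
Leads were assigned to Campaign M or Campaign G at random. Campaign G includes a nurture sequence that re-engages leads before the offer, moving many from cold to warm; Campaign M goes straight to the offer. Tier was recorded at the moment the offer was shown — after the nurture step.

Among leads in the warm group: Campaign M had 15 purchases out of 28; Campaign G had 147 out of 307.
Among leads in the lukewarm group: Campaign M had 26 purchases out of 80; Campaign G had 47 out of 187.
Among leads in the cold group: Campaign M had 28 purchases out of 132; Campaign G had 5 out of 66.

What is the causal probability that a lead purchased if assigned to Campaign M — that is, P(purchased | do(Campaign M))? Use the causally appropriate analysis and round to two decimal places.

0.29

Engagement tier lies on the pathway campaign → engagement tier → outcome, so adjusting for it blocks the indirect effect. For the total causal effect of campaign, use the unadjusted pooled rates.
So P(outcome | do(Campaign M)) is just the pooled rate for Campaign M: 69/240 = 0.287.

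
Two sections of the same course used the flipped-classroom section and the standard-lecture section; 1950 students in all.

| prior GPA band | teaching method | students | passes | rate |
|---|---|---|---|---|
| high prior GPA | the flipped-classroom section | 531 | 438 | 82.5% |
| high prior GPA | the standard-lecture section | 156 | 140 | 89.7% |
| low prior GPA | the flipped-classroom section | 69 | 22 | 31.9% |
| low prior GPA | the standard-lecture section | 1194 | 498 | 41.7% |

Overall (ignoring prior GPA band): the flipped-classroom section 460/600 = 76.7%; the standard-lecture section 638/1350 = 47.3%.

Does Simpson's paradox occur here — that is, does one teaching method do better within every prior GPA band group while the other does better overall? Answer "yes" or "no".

yes

Within each prior GPA band level (high prior GPA 82.5% vs 89.7%; low prior GPA 31.9% vs 41.7%), the standard-lecture section has the higher rate every time. Pooled: 76.7% vs 47.3% — the flipped-classroom section has the higher rate overall. The two comparisons disagree.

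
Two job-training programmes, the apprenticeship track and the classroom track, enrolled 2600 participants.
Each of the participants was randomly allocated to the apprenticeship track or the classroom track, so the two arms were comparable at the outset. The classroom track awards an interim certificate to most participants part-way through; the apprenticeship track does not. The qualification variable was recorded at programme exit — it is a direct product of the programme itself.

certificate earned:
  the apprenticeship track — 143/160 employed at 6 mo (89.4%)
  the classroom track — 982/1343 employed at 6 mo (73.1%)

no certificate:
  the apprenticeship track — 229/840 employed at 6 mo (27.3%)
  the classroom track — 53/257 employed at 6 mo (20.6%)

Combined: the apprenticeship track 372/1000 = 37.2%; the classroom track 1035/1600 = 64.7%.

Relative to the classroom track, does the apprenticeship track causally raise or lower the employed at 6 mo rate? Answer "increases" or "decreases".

The stratified and pooled comparisons disagree (the apprenticeship track wins within each qualification attained during the programme; the classroom track wins overall), so the answer turns on the causal role of qualification attained during the programme.
Stratifying would compare programmes among participants the programmes themselves sorted into qualification attained during the programme groups — a form of selection on an intermediate. The unconditioned pooled rates give the total causal effect.
Pooled: the apprenticeship track 37.2% vs the classroom track 64.7%; the classroom track is higher overall.

decreases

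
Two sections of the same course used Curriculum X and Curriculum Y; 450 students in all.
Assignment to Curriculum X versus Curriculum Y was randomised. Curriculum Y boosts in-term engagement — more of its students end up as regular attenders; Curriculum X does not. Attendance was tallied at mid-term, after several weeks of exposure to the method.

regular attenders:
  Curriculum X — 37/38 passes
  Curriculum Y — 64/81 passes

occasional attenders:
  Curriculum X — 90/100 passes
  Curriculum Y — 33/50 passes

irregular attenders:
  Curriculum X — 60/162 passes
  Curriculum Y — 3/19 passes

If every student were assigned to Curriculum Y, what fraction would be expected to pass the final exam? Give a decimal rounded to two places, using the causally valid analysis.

Curriculum X is higher inside every mid-term attendance stratum but Curriculum Y is higher in aggregate. Whether to stratify depends on how mid-term attendance relates to the teaching method.
The distribution of mid-term attendance is itself part of what the teaching method does — it is an intermediate outcome. Holding it fixed would remove that part of the effect; the total effect is the pooled difference.
So P(outcome | do(Curriculum Y)) is just the pooled rate for Curriculum Y: 100/150 = 0.667.

0.67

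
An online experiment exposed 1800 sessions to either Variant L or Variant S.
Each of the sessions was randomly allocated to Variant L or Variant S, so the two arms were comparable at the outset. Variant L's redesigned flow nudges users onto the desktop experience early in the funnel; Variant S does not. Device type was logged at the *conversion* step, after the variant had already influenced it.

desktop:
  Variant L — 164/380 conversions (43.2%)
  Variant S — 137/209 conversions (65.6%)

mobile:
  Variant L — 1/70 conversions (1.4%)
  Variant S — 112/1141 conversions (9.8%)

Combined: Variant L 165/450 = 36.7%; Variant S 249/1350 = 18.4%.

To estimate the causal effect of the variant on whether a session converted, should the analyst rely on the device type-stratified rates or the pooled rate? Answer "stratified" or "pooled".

Within every device type level Variant S has the higher rate, yet pooled Variant L does — Simpson's reversal.
The distribution of device type is itself part of what the variant does — it is an intermediate outcome. Holding it fixed would remove that part of the effect; the total effect is the pooled difference.
Pooled: Variant L 36.7% vs Variant S 18.4%; Variant L is higher overall.

pooled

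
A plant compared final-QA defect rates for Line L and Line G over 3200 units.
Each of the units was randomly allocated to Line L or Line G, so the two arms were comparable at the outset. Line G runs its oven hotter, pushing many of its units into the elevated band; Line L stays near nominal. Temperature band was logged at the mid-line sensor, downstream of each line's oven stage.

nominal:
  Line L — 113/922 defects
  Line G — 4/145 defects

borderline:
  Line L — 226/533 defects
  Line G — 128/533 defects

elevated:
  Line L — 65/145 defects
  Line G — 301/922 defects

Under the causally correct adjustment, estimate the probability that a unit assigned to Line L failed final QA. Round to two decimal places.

0.25

The in-process temperature band-specific comparison favours Line G throughout, but the pooled figures favour Line L. The question is whether to condition on in-process temperature band.
In-process temperature band lies on the pathway line → in-process temperature band → outcome, so adjusting for it blocks the indirect effect. For the total causal effect of line, use the unadjusted pooled rates.
So P(outcome | do(Line L)) is just the pooled rate for Line L: 404/1600 = 0.253.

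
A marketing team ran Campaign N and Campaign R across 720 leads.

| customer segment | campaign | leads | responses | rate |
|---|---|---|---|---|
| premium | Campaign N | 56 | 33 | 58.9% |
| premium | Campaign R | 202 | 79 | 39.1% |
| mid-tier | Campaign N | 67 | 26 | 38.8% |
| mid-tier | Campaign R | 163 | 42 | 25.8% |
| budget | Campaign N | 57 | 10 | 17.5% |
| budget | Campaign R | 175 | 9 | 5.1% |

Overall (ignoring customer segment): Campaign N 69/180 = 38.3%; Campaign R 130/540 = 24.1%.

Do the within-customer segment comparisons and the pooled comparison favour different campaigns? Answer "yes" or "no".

no

Within each customer segment level (premium 58.9% vs 39.1%; mid-tier 38.8% vs 25.8%; budget 17.5% vs 5.1%), Campaign N has the higher rate every time. Pooled: 38.3% vs 24.1% — Campaign N has the higher rate overall. They agree.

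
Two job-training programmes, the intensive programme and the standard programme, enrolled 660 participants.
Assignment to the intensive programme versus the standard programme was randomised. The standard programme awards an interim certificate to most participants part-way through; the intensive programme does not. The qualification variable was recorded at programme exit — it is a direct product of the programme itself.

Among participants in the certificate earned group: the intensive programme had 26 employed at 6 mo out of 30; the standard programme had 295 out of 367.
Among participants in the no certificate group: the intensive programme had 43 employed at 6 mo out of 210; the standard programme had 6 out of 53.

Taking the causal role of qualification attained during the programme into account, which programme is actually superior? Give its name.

Because the programme influences qualification attained during the programme, qualification attained during the programme is a post-treatment mediator, not a confounder. Stratifying on it would bias the estimate; the causal effect is the crude pooled difference.
Pooled: the intensive programme 28.7% vs the standard programme 71.7%; the standard programme is higher overall.

the standard programme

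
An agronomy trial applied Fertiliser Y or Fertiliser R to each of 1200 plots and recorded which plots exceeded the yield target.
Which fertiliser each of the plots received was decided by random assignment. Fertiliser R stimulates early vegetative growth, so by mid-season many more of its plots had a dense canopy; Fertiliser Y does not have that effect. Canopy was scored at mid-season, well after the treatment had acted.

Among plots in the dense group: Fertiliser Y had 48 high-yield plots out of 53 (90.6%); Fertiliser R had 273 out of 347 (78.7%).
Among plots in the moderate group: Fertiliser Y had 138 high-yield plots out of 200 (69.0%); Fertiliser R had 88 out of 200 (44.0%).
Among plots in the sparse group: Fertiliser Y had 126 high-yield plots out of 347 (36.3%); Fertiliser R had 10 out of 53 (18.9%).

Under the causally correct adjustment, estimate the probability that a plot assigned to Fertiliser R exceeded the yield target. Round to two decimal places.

0.62

Mid-season canopy is recorded after the fertiliser and is itself shifted by it — it sits on the causal path from fertiliser to outcome. Conditioning on a mediator would strip out part of the effect we want; the pooled comparison gives the total causal effect.
So P(outcome | do(Fertiliser R)) is just the pooled rate for Fertiliser R: 371/600 = 0.618.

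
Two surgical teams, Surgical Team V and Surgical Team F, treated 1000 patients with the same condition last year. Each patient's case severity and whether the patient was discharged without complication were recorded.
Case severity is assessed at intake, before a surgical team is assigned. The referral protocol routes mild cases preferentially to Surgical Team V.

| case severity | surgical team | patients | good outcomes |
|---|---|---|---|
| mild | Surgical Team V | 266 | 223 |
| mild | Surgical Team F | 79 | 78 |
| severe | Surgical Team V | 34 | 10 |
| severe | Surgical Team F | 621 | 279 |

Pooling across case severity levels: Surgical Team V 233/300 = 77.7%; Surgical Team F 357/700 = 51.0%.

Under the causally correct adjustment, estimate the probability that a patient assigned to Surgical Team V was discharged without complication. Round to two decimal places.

Within every case severity level Surgical Team F has the higher rate, yet pooled Surgical Team V does — Simpson's reversal.
Since case severity is a pre-existing factor (not a product of the surgical team) and it affects the outcome on its own, it is a confounder. The stratified rates, not the pooled rate, identify the causal effect.
Standardising Surgical Team V to the population case severity mix: 0.345·223/266 + 0.655·10/34 = 0.482.

0.48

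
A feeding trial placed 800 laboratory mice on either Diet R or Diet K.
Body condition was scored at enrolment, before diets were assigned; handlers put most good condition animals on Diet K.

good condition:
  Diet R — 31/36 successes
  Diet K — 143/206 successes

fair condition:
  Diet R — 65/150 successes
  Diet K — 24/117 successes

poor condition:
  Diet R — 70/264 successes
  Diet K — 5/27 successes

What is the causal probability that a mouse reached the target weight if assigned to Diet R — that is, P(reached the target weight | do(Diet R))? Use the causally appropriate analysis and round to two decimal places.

0.50

Starting body condition differs across diets for reasons unrelated to any effect of the diet itself, and it separately predicts the outcome — a classic confounder. We must compare within starting body condition levels.
Standardising Diet R to the population starting body condition mix: 0.302·31/36 + 0.334·65/150 + 0.364·70/264 = 0.502.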